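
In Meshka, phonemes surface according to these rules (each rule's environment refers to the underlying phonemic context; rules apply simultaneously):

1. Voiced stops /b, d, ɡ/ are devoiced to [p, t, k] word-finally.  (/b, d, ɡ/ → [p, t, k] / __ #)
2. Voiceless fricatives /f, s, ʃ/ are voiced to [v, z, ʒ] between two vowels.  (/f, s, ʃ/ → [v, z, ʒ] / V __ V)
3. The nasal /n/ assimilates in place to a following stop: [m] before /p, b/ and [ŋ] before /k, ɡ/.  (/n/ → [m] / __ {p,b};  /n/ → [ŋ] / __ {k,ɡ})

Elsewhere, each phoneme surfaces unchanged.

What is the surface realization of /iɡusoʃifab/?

[iɡuzoʒivap]

/ɡ/ (between /i/ and /u/): rule 1 targets it, but not word-finally → unchanged [ɡ].
/s/ (between /u/ and /o/): between two vowels, so rule 2 applies → [z].
Rule 2 applies to /ʃ/ (between /o/ and /i/: between two vowels) → [ʒ].
/f/ — between /i/ and /a/, between two vowels — surfaces as [v] (rule 2).
Rule 1 applies to /b/ (word-final: word-finally) → [p].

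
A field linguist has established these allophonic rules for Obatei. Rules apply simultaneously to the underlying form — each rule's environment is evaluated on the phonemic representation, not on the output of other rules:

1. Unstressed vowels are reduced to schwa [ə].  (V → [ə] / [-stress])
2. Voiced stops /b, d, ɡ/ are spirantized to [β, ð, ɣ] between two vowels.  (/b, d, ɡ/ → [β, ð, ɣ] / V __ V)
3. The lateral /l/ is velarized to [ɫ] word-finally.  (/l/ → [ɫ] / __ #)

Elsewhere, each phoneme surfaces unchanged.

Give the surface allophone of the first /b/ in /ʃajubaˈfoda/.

/b/ (between /u/ and /a/) occurs between two vowels → [β] by rule 2.

[β]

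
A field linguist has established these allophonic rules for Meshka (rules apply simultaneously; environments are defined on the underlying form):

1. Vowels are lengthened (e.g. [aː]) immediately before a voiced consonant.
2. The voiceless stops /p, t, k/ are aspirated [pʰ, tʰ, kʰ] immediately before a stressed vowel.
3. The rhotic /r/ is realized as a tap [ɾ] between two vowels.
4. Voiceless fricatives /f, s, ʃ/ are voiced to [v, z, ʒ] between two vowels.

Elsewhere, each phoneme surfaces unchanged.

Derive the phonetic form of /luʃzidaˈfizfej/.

/l/ (word-initial) is unaffected → [l].
/u/ (between /l/ and /ʃ/) fails the environment for rule 1, so it stays [u].
/ʃ/ (between /u/ and /z/) fails the environment for rule 4, so it stays [ʃ].
/z/ — not in any rule's target class → [z].
/i/ — between /z/ and /d/, before a voiced consonant — surfaces as [iː] (rule 1).
/d/ stays [d].
/a/ — between /d/ and /f/; rule 1 does not apply here → [a].
Rule 4 applies to /f/ (between /a/ and /i/: between two vowels) → [v].
/i/ — between /f/ and /z/, before a voiced consonant — surfaces as [iː] (rule 1).
/z/ (between /i/ and /f/) is unaffected → [z].
/f/ (between /z/ and /e/): rule 4 targets it, but not between two vowels → unchanged [f].
/e/ (between /f/ and /j/) occurs before a voiced consonant → [eː] by rule 1.
/j/ (word-final): no rule targets it → [j].

[luʃziːdaˈviːzfeːj]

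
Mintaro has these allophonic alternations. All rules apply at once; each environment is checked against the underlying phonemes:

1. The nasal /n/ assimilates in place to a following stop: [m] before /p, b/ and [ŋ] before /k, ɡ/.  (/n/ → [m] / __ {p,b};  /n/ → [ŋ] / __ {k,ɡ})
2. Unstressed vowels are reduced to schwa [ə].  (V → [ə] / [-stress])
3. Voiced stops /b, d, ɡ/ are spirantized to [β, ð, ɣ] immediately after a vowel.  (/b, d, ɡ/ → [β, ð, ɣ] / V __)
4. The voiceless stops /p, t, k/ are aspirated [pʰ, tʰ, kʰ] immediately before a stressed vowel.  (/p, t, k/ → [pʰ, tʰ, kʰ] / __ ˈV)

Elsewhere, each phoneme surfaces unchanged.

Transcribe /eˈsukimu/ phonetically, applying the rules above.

[əˈsukəmə]

Rule 2 applies to /e/ (word-initial: in an unstressed syllable) → [ə].
/u/ (between /s/ and /k/) is in the target of rule 2 but the environment (in an unstressed syllable) is not met → [u].
/k/ (between /u/ and /i/) fails the environment for rule 4, so it stays [k].
/i/ — between /k/ and /m/, in an unstressed syllable — surfaces as [ə] (rule 2).
/u/ (word-final) occurs in an unstressed syllable → [ə] by rule 2.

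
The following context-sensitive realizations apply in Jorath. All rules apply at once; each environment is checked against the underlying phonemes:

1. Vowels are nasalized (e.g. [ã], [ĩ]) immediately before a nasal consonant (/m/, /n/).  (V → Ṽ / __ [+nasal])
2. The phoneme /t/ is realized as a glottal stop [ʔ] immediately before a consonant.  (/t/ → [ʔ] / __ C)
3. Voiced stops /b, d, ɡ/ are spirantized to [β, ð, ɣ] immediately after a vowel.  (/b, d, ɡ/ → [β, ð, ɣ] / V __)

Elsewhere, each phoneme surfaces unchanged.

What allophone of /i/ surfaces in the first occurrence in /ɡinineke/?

[ĩ]

/i/ (between /ɡ/ and /n/): before a nasal consonant, so rule 1 applies → [ĩ].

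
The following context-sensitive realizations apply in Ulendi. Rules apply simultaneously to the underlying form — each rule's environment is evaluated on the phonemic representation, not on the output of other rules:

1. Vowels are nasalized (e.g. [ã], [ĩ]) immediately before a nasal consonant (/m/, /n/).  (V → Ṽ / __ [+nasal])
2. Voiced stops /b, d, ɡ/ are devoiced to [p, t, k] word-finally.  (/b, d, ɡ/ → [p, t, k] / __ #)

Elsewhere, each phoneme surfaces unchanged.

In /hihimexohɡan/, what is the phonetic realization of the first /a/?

[ã]

/a/ (between /ɡ/ and /n/) occurs before a nasal consonant → [ã] by rule 1.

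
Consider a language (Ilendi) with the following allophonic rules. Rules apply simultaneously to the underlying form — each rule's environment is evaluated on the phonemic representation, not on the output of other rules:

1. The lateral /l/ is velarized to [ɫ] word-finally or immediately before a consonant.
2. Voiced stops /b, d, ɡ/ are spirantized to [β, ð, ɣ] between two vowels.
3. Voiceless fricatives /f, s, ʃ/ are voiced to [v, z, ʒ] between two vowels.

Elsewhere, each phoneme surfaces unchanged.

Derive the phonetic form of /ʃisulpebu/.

/ʃ/ (word-initial) is in the target of rule 3 but the environment (between two vowels) is not met → [ʃ].
/s/ meets the environment for rule 3 (between two vowels) → [z].
/l/ — between /u/ and /p/, word-finally or immediately before a consonant — surfaces as [ɫ] (rule 1).
/b/ (between /e/ and /u/) occurs between two vowels → [β] by rule 2.

[ʃizuɫpeβu]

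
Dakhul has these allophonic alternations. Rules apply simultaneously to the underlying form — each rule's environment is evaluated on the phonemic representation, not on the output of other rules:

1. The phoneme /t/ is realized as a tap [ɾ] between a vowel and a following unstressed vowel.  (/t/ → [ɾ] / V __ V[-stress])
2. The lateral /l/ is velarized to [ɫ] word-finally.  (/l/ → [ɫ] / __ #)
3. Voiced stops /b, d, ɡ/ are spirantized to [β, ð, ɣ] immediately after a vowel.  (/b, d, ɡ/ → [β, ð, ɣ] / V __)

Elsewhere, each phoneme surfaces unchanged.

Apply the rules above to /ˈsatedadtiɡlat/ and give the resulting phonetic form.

/s/ (word-initial): no rule targets it → [s].
/a/ — not in any rule's target class → [a].
/t/ (between /a/ and /e/) occurs between a vowel and a following unstressed vowel → [ɾ] by rule 1.
/e/ — not in any rule's target class → [e].
/d/ (between /e/ and /a/) occurs immediately after a vowel → [ð] by rule 3.
/a/ stays [a].
/d/ (between /a/ and /t/) occurs immediately after a vowel → [ð] by rule 3.
/t/ (between /d/ and /i/): rule 1 targets it, but not between a vowel and a following unstressed vowel → unchanged [t].
/i/ (between /t/ and /ɡ/): no rule targets it → [i].
/ɡ/ meets the environment for rule 3 (immediately after a vowel) → [ɣ].
/l/ (between /ɡ/ and /a/) fails the environment for rule 2, so it stays [l].
/a/ (between /l/ and /t/): no rule targets it → [a].
/t/ (word-final): rule 1 targets it, but not between a vowel and a following unstressed vowel → unchanged [t].

[ˈsaɾeðaðtiɣlat]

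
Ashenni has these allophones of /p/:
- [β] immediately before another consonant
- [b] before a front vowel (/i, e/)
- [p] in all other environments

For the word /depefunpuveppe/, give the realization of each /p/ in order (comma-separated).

[b], [p], [β], [b]

Occurrence 1 (position 3): before a front vowel (/i, e/) → [b].
Occurrence 2 (position 8): no conditioning environment matches → elsewhere allophone [p].
Occurrence 3 (position 12): immediately before another consonant → [β].
Occurrence 4 (position 13): before a front vowel (/i, e/) → [b].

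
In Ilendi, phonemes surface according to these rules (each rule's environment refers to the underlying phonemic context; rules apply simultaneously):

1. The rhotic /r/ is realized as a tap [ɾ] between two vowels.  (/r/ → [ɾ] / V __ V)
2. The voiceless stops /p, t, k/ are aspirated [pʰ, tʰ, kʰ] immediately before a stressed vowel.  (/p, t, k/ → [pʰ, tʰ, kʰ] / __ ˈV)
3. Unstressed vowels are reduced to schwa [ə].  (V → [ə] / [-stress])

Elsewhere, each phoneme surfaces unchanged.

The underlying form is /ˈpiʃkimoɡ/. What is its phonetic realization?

Rule 2 applies to /p/ (word-initial: immediately before a stressed vowel) → [pʰ].
/i/ — between /p/ and /ʃ/; rule 3 does not apply here → [i].
/ʃ/ (between /i/ and /k/) is unaffected → [ʃ].
/k/ — between /ʃ/ and /i/; rule 2 does not apply here → [k].
/i/ (between /k/ and /m/): in an unstressed syllable, so rule 3 applies → [ə].
/m/ (between /i/ and /o/): no rule targets it → [m].
Rule 3 applies to /o/ (between /m/ and /ɡ/: in an unstressed syllable) → [ə].
/ɡ/ — not in any rule's target class → [ɡ].

[ˈpʰiʃkəməɡ]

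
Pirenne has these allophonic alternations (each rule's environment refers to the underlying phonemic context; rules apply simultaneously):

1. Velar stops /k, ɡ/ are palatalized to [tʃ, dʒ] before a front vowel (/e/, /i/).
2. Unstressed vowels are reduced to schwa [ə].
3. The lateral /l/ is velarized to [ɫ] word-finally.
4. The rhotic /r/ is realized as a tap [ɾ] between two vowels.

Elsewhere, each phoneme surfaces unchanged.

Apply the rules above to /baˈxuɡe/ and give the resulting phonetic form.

[bəˈxudʒə]

/a/ meets the environment for rule 2 (in an unstressed syllable) → [ə].
/u/ — between /x/ and /ɡ/; rule 2 does not apply here → [u].
Rule 1 applies to /ɡ/ (between /u/ and /e/: before a front vowel) → [dʒ].
Rule 2 applies to /e/ (word-final: in an unstressed syllable) → [ə].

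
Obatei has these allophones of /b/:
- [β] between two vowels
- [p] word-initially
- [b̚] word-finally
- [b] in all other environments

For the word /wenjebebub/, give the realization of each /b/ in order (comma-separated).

Occurrence 1 (position 6): between two vowels → [β].
Occurrence 2 (position 8): between two vowels → [β].
Occurrence 3 (position 10): word-finally → [b̚].

[β], [β], [b̚]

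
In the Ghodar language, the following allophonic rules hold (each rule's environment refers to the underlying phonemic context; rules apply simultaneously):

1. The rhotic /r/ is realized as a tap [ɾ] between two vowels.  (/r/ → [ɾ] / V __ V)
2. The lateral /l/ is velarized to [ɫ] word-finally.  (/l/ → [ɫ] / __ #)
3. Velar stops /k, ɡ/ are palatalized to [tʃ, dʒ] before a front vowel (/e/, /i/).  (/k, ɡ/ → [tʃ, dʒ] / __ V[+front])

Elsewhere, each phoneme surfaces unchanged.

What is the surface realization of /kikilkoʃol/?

[tʃitʃilkoʃoɫ]

/k/ (word-initial) occurs before a front vowel → [tʃ] by rule 3.
/i/ (between /k/ and /k/): no rule targets it → [i].
/k/ meets the environment for rule 3 (before a front vowel) → [tʃ].
/i/ (between /k/ and /l/) is unaffected → [i].
/l/ (between /i/ and /k/): rule 2 targets it, but not word-finally → unchanged [l].
/k/ (between /l/ and /o/) fails the environment for rule 3, so it stays [k].
/o/ — not in any rule's target class → [o].
/ʃ/ — not in any rule's target class → [ʃ].
/o/ stays [o].
/l/ (word-final): word-finally, so rule 2 applies → [ɫ].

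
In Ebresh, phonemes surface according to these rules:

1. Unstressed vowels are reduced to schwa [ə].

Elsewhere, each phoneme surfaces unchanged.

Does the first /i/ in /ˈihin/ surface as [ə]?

No

/i/ — word-initial; rule 1 does not apply here → [i].
The actual realization is [i], not [ə].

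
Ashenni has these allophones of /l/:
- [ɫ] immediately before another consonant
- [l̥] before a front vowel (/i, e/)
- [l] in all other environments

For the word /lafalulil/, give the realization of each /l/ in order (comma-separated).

Occurrence 1 (position 1): no conditioning environment matches → elsewhere allophone [l].
Occurrence 2 (position 5): no conditioning environment matches → elsewhere allophone [l].
Occurrence 3 (position 7): before a front vowel (/i, e/) → [l̥].
Occurrence 4 (position 9): no conditioning environment matches → elsewhere allophone [l].

[l], [l], [l̥], [l]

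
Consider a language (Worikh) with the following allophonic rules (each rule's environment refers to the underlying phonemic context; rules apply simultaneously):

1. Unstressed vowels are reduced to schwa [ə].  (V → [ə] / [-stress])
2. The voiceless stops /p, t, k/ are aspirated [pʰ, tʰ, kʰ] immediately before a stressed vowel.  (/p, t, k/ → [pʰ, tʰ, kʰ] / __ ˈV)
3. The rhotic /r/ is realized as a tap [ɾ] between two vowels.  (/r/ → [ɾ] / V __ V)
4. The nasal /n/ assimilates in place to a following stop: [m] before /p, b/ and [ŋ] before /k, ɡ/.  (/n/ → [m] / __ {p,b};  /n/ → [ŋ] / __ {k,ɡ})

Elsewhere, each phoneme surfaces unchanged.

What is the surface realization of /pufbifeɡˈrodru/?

/p/ (word-initial): rule 2 targets it, but not immediately before a stressed vowel → unchanged [p].
Rule 1 applies to /u/ (between /p/ and /f/: in an unstressed syllable) → [ə].
/f/ — not in any rule's target class → [f].
/b/ — not in any rule's target class → [b].
/i/ meets the environment for rule 1 (in an unstressed syllable) → [ə].
/f/ — not in any rule's target class → [f].
/e/ meets the environment for rule 1 (in an unstressed syllable) → [ə].
/ɡ/ (between /e/ and /r/) is unaffected → [ɡ].
/r/ (between /ɡ/ and /o/) fails the environment for rule 3, so it stays [r].
/o/ — between /r/ and /d/; rule 1 does not apply here → [o].
/d/ — not in any rule's target class → [d].
/r/ (between /d/ and /u/) fails the environment for rule 3, so it stays [r].
/u/ (word-final) occurs in an unstressed syllable → [ə] by rule 1.

[pəfbəfəɡˈrodrə]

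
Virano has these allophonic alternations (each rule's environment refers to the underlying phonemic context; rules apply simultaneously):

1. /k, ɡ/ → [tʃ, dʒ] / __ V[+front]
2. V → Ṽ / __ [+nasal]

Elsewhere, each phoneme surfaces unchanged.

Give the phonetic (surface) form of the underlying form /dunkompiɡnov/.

[dũnkõmpiɡnov]

/d/ stays [d].
/u/ — between /d/ and /n/, before a nasal consonant — surfaces as [ũ] (rule 2).
/n/ (between /u/ and /k/) is unaffected → [n].
/k/ (between /n/ and /o/) is in the target of rule 1 but the environment (before a front vowel) is not met → [k].
Rule 2 applies to /o/ (between /k/ and /m/: before a nasal consonant) → [õ].
/m/ (between /o/ and /p/) is unaffected → [m].
/p/ — not in any rule's target class → [p].
/i/ (between /p/ and /ɡ/) fails the environment for rule 2, so it stays [i].
/ɡ/ (between /i/ and /n/) is in the target of rule 1 but the environment (before a front vowel) is not met → [ɡ].
/n/ (between /ɡ/ and /o/): no rule targets it → [n].
/o/ (between /n/ and /v/) fails the environment for rule 2, so it stays [o].
/v/ (word-final): no rule targets it → [v].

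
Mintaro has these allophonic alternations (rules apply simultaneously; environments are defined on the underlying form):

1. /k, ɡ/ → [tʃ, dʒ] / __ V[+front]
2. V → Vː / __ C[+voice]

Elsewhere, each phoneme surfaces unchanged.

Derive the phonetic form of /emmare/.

/e/ — word-initial, before a voiced consonant — surfaces as [eː] (rule 2).
Rule 2 applies to /a/ (between /m/ and /r/: before a voiced consonant) → [aː].
/e/ — word-final; rule 2 does not apply here → [e].

[eːmmaːre]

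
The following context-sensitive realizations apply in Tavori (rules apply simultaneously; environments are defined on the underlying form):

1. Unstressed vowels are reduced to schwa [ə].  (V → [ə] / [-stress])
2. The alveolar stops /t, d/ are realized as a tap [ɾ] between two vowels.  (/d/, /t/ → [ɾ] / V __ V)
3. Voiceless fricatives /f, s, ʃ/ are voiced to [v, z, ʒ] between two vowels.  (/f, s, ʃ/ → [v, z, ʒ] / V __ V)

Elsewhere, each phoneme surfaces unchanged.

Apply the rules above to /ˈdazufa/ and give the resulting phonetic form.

/d/ (word-initial) fails the environment for rule 2, so it stays [d].
/a/ (between /d/ and /z/): rule 1 targets it, but not in an unstressed syllable → unchanged [a].
/u/ — between /z/ and /f/, in an unstressed syllable — surfaces as [ə] (rule 1).
/f/ — between /u/ and /a/, between two vowels — surfaces as [v] (rule 3).
/a/ meets the environment for rule 1 (in an unstressed syllable) → [ə].

[ˈdazəvə]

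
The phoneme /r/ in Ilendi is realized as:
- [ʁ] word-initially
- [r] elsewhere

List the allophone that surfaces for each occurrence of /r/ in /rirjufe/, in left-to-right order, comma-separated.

Occurrence 1 (position 1): word-initially → [ʁ].
Occurrence 2 (position 3): no conditioning environment matches → elsewhere allophone [r].

[ʁ], [r]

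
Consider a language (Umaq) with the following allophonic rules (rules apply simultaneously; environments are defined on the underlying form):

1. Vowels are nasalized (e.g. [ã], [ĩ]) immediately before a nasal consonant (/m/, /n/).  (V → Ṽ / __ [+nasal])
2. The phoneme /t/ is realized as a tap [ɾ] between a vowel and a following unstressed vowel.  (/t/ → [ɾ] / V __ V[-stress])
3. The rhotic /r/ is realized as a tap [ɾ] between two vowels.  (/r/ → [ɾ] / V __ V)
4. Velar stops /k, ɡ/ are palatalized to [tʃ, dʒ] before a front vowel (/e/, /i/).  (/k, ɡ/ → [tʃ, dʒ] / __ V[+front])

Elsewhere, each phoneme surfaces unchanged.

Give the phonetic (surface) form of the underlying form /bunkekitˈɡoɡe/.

[bũntʃetʃitˈɡodʒe]

/b/ (word-initial) is unaffected → [b].
/u/ (between /b/ and /n/): before a nasal consonant, so rule 1 applies → [ũ].
/n/ (between /u/ and /k/): no rule targets it → [n].
/k/ — between /n/ and /e/, before a front vowel — surfaces as [tʃ] (rule 4).
/e/ — between /k/ and /k/; rule 1 does not apply here → [e].
/k/ (between /e/ and /i/): before a front vowel, so rule 4 applies → [tʃ].
/i/ (between /k/ and /t/): rule 1 targets it, but not before a nasal consonant → unchanged [i].
/t/ — between /i/ and /ɡ/; rule 2 does not apply here → [t].
/ɡ/ (between /t/ and /o/) fails the environment for rule 4, so it stays [ɡ].
/o/ (between /ɡ/ and /ɡ/) fails the environment for rule 1, so it stays [o].
/ɡ/ (between /o/ and /e/): before a front vowel, so rule 4 applies → [dʒ].
/e/ — word-final; rule 1 does not apply here → [e].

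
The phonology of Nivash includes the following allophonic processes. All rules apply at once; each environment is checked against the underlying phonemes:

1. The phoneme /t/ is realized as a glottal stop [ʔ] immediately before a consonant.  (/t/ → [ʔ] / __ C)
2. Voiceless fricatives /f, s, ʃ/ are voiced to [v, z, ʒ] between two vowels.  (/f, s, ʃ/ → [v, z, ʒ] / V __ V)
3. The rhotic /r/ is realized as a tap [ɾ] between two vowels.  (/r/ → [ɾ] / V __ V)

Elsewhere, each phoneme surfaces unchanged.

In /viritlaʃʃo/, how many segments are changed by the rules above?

2

Segments that undergo a rule: /r/ → [ɾ] (rule 3); /t/ → [ʔ] (rule 1).
All other segments surface unchanged.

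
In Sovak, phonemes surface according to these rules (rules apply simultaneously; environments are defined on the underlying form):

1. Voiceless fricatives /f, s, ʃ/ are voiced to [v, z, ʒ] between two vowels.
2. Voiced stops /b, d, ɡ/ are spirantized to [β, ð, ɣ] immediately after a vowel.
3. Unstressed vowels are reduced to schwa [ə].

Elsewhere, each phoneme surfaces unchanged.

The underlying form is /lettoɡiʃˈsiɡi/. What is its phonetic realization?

Rule 3 applies to /e/ (between /l/ and /t/: in an unstressed syllable) → [ə].
Rule 3 applies to /o/ (between /t/ and /ɡ/: in an unstressed syllable) → [ə].
/ɡ/ (between /o/ and /i/): immediately after a vowel, so rule 2 applies → [ɣ].
/i/ meets the environment for rule 3 (in an unstressed syllable) → [ə].
/ʃ/ (between /i/ and /s/): rule 1 targets it, but not between two vowels → unchanged [ʃ].
/s/ (between /ʃ/ and /i/): rule 1 targets it, but not between two vowels → unchanged [s].
/i/ (between /s/ and /ɡ/) is in the target of rule 3 but the environment (in an unstressed syllable) is not met → [i].
/ɡ/ — between /i/ and /i/, immediately after a vowel — surfaces as [ɣ] (rule 2).
/i/ — word-final, in an unstressed syllable — surfaces as [ə] (rule 3).

[ləttəɣəʃˈsiɣə]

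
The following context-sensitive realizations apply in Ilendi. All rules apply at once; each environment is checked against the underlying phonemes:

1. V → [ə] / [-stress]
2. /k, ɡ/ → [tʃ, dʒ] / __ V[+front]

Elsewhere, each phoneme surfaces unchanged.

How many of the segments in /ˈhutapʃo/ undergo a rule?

Segments that undergo a rule: /a/ → [ə] (rule 1); /o/ → [ə] (rule 1).
All other segments surface unchanged.

2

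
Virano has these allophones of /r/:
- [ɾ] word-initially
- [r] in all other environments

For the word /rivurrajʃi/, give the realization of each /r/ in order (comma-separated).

Occurrence 1 (position 1): word-initially → [ɾ].
Occurrence 2 (position 5): no conditioning environment matches → elsewhere allophone [r].
Occurrence 3 (position 6): no conditioning environment matches → elsewhere allophone [r].

[ɾ], [r], [r]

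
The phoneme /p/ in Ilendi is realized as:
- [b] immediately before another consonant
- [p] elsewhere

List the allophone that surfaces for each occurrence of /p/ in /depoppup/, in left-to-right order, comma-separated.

[p], [b], [p], [p]

Occurrence 1 (position 3): no conditioning environment matches → elsewhere allophone [p].
Occurrence 2 (position 5): immediately before another consonant → [b].
Occurrence 3 (position 6): no conditioning environment matches → elsewhere allophone [p].
Occurrence 4 (position 8): no conditioning environment matches → elsewhere allophone [p].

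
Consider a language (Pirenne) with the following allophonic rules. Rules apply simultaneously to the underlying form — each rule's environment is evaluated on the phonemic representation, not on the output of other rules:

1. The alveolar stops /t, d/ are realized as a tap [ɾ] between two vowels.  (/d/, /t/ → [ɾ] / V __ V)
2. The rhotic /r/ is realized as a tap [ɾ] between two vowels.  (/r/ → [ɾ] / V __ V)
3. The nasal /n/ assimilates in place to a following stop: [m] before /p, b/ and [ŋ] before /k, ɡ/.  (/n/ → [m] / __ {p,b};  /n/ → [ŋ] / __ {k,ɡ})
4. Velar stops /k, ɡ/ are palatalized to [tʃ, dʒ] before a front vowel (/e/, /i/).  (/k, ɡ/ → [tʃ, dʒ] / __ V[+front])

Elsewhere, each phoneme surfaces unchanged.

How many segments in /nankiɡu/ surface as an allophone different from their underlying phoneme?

2

Segments that undergo a rule: /n/ → [ŋ] (rule 3); /k/ → [tʃ] (rule 4).
All other segments surface unchanged.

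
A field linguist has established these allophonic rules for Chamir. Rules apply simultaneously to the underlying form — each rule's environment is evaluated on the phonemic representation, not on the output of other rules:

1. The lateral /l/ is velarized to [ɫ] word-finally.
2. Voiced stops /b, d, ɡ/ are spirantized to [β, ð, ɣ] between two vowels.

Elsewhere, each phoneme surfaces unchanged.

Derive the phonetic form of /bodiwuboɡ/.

[boðiwuβoɡ]

/b/ (word-initial) fails the environment for rule 2, so it stays [b].
/d/ (between /o/ and /i/): between two vowels, so rule 2 applies → [ð].
/b/ meets the environment for rule 2 (between two vowels) → [β].
/ɡ/ — word-final; rule 2 does not apply here → [ɡ].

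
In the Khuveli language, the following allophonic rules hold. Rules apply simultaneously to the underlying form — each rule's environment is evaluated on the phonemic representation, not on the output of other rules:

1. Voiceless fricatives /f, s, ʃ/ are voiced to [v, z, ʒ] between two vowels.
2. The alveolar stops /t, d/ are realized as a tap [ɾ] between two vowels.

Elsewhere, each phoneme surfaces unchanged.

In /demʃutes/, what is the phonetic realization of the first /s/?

[s]

/s/ — word-final; rule 1 does not apply here → [s].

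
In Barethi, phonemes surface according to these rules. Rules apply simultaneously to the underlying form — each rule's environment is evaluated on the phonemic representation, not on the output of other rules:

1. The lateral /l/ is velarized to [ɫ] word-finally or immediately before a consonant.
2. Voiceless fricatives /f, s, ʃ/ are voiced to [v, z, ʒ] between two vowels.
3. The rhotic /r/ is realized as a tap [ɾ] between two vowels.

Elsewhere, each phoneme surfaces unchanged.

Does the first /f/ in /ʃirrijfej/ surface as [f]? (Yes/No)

/f/ (between /j/ and /e/) fails the environment for rule 2, so it stays [f].
The actual realization is [f], which matches [f].

Yes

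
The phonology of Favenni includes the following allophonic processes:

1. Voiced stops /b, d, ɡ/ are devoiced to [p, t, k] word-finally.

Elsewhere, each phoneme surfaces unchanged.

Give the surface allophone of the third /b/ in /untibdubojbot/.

[b]

/b/ (between /j/ and /o/): rule 1 targets it, but not word-finally → unchanged [b].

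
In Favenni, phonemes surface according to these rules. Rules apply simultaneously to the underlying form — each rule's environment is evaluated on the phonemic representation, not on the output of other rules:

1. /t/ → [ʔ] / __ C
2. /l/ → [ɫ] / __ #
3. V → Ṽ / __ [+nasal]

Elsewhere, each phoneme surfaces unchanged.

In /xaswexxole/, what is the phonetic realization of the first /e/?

/e/ (between /w/ and /x/) is in the target of rule 3 but the environment (before a nasal consonant) is not met → [e].

[e]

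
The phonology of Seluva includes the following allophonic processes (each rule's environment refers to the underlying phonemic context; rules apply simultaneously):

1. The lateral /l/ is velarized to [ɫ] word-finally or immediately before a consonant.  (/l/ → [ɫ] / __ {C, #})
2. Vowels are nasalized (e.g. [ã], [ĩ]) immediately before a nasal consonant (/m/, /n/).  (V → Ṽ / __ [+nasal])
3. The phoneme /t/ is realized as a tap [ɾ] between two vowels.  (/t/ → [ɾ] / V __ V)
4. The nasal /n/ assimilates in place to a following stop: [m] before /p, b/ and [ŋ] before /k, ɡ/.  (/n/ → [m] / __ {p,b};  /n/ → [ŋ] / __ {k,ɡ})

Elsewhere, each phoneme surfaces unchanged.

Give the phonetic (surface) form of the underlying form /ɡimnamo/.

/ɡ/ stays [ɡ].
Rule 2 applies to /i/ (between /ɡ/ and /m/: before a nasal consonant) → [ĩ].
/m/ (between /i/ and /n/) is unaffected → [m].
/n/ (between /m/ and /a/) fails the environment for rule 4, so it stays [n].
/a/ — between /n/ and /m/, before a nasal consonant — surfaces as [ã] (rule 2).
/m/ (between /a/ and /o/): no rule targets it → [m].
/o/ (word-final): rule 2 targets it, but not before a nasal consonant → unchanged [o].

[ɡĩmnãmo]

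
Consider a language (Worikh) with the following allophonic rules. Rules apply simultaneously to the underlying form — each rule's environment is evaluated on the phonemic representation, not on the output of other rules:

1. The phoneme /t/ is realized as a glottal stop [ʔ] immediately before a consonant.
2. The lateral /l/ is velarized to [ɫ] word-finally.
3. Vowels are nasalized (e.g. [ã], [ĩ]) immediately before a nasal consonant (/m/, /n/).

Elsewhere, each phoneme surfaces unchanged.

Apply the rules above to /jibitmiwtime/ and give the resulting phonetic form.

[jibiʔmiwtĩme]

/j/ — not in any rule's target class → [j].
/i/ — between /j/ and /b/; rule 3 does not apply here → [i].
/b/ (between /i/ and /i/): no rule targets it → [b].
/i/ (between /b/ and /t/): rule 3 targets it, but not before a nasal consonant → unchanged [i].
/t/ (between /i/ and /m/): immediately before a consonant, so rule 1 applies → [ʔ].
/m/ (between /t/ and /i/): no rule targets it → [m].
/i/ (between /m/ and /w/): rule 3 targets it, but not before a nasal consonant → unchanged [i].
/w/ (between /i/ and /t/) is unaffected → [w].
/t/ (between /w/ and /i/): rule 1 targets it, but not immediately before a consonant → unchanged [t].
/i/ meets the environment for rule 3 (before a nasal consonant) → [ĩ].
/m/ — not in any rule's target class → [m].
/e/ (word-final): rule 3 targets it, but not before a nasal consonant → unchanged [e].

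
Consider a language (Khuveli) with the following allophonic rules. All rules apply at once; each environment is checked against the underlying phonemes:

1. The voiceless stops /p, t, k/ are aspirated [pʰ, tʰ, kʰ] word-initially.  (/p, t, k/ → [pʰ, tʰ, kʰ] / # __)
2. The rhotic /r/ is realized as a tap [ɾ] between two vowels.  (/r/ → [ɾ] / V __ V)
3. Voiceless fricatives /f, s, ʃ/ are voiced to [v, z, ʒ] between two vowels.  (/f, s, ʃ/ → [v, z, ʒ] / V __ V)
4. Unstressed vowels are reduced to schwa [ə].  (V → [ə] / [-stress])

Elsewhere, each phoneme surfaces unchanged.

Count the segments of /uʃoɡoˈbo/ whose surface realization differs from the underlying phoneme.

Segments that undergo a rule: /u/ → [ə] (rule 4); /ʃ/ → [ʒ] (rule 3); /o/ → [ə] (rule 4); /o/ → [ə] (rule 4).
All other segments surface unchanged.

4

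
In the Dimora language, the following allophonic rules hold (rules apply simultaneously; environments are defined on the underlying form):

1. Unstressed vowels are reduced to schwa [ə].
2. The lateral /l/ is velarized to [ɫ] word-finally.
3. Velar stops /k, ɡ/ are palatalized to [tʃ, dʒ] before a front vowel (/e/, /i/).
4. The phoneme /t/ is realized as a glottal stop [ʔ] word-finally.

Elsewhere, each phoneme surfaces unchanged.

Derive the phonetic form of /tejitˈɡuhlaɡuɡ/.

/t/ — word-initial; rule 4 does not apply here → [t].
/e/ (between /t/ and /j/) occurs in an unstressed syllable → [ə] by rule 1.
/j/ stays [j].
/i/ — between /j/ and /t/, in an unstressed syllable — surfaces as [ə] (rule 1).
/t/ (between /i/ and /ɡ/): rule 4 targets it, but not word-finally → unchanged [t].
/ɡ/ (between /t/ and /u/): rule 3 targets it, but not before a front vowel → unchanged [ɡ].
/u/ (between /ɡ/ and /h/) is in the target of rule 1 but the environment (in an unstressed syllable) is not met → [u].
/h/ (between /u/ and /l/): no rule targets it → [h].
/l/ (between /h/ and /a/): rule 2 targets it, but not word-finally → unchanged [l].
/a/ meets the environment for rule 1 (in an unstressed syllable) → [ə].
/ɡ/ (between /a/ and /u/): rule 3 targets it, but not before a front vowel → unchanged [ɡ].
/u/ (between /ɡ/ and /ɡ/): in an unstressed syllable, so rule 1 applies → [ə].
/ɡ/ (word-final): rule 3 targets it, but not before a front vowel → unchanged [ɡ].

[təjətˈɡuhləɡəɡ]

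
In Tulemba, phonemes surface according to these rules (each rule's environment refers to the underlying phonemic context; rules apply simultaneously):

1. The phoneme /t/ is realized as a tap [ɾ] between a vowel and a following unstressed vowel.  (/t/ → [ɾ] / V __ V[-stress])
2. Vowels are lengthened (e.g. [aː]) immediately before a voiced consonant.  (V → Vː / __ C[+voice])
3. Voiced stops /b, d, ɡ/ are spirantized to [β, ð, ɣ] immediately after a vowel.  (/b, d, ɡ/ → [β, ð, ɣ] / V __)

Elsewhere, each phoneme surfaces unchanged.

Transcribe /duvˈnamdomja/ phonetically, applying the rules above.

[duːvˈnaːmdoːmja]

/d/ (word-initial) is in the target of rule 3 but the environment (immediately after a vowel) is not met → [d].
/u/ (between /d/ and /v/): before a voiced consonant, so rule 2 applies → [uː].
/v/ stays [v].
/n/ (between /v/ and /a/): no rule targets it → [n].
/a/ (between /n/ and /m/) occurs before a voiced consonant → [aː] by rule 2.
/m/ stays [m].
/d/ — between /m/ and /o/; rule 3 does not apply here → [d].
Rule 2 applies to /o/ (between /d/ and /m/: before a voiced consonant) → [oː].
/m/ — not in any rule's target class → [m].
/j/ (between /m/ and /a/): no rule targets it → [j].
/a/ (word-final) is in the target of rule 2 but the environment (before a voiced consonant) is not met → [a].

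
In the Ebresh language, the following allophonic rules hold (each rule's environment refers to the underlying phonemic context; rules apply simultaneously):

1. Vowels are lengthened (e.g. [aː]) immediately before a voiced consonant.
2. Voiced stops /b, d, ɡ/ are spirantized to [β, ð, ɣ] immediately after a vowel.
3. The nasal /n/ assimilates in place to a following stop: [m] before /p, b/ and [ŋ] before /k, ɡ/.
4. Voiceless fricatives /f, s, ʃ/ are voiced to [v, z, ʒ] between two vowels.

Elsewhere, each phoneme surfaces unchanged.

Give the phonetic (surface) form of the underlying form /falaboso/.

[faːlaːβozo]

/f/ — word-initial; rule 4 does not apply here → [f].
/a/ (between /f/ and /l/): before a voiced consonant, so rule 1 applies → [aː].
/l/ (between /a/ and /a/): no rule targets it → [l].
/a/ — between /l/ and /b/, before a voiced consonant — surfaces as [aː] (rule 1).
/b/ (between /a/ and /o/): immediately after a vowel, so rule 2 applies → [β].
/o/ (between /b/ and /s/): rule 1 targets it, but not before a voiced consonant → unchanged [o].
/s/ meets the environment for rule 4 (between two vowels) → [z].
/o/ (word-final) is in the target of rule 1 but the environment (before a voiced consonant) is not met → [o].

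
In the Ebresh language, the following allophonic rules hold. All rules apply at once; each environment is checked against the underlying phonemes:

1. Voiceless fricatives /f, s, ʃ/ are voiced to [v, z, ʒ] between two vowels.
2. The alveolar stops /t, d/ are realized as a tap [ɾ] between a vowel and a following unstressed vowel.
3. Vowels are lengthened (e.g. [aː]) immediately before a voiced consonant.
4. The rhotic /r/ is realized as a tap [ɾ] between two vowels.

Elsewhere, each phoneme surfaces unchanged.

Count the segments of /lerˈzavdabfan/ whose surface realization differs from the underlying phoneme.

Segments that undergo a rule: /e/ → [eː] (rule 3); /a/ → [aː] (rule 3); /a/ → [aː] (rule 3); /a/ → [aː] (rule 3).
All other segments surface unchanged.

4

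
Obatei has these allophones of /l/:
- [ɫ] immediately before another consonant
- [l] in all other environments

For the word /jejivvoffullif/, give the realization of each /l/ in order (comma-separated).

Occurrence 1 (position 11): immediately before another consonant → [ɫ].
Occurrence 2 (position 12): no conditioning environment matches → elsewhere allophone [l].

[ɫ], [l]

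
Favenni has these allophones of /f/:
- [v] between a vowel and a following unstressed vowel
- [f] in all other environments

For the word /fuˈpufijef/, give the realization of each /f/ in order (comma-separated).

Occurrence 1 (position 1): no conditioning environment matches → elsewhere allophone [f].
Occurrence 2 (position 5): between a vowel and a following unstressed vowel → [v].
Occurrence 3 (position 9): no conditioning environment matches → elsewhere allophone [f].

[f], [v], [f]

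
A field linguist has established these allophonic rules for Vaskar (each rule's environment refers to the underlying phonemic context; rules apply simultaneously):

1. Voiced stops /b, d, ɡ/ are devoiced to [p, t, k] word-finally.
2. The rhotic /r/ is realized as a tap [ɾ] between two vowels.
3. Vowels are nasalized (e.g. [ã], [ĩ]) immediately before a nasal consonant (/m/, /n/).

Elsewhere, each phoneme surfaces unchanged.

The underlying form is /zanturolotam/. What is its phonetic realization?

/z/ — not in any rule's target class → [z].
/a/ (between /z/ and /n/): before a nasal consonant, so rule 3 applies → [ã].
/n/ stays [n].
/t/ — not in any rule's target class → [t].
/u/ (between /t/ and /r/) fails the environment for rule 3, so it stays [u].
/r/ — between /u/ and /o/, between two vowels — surfaces as [ɾ] (rule 2).
/o/ (between /r/ and /l/) fails the environment for rule 3, so it stays [o].
/l/ — not in any rule's target class → [l].
/o/ (between /l/ and /t/): rule 3 targets it, but not before a nasal consonant → unchanged [o].
/t/ (between /o/ and /a/) is unaffected → [t].
Rule 3 applies to /a/ (between /t/ and /m/: before a nasal consonant) → [ã].
/m/ (word-final): no rule targets it → [m].

[zãntuɾolotãm]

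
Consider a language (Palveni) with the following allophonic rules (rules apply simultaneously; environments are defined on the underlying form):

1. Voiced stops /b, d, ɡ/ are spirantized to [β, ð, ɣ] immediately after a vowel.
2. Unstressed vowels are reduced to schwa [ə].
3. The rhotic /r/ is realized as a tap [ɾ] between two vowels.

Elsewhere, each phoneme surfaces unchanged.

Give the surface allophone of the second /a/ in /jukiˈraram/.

[ə]

/a/ — between /r/ and /m/, in an unstressed syllable — surfaces as [ə] (rule 2).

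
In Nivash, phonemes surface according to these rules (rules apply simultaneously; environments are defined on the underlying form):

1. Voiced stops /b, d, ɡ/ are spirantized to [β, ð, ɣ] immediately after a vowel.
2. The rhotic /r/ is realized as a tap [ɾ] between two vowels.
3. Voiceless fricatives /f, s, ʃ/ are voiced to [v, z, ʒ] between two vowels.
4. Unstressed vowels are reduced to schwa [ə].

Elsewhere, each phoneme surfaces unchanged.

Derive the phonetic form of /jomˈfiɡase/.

/j/ (word-initial): no rule targets it → [j].
/o/ meets the environment for rule 4 (in an unstressed syllable) → [ə].
/m/ stays [m].
/f/ (between /m/ and /i/): rule 3 targets it, but not between two vowels → unchanged [f].
/i/ (between /f/ and /ɡ/) is in the target of rule 4 but the environment (in an unstressed syllable) is not met → [i].
/ɡ/ (between /i/ and /a/) occurs immediately after a vowel → [ɣ] by rule 1.
/a/ — between /ɡ/ and /s/, in an unstressed syllable — surfaces as [ə] (rule 4).
/s/ meets the environment for rule 3 (between two vowels) → [z].
/e/ (word-final) occurs in an unstressed syllable → [ə] by rule 4.

[jəmˈfiɣəzə]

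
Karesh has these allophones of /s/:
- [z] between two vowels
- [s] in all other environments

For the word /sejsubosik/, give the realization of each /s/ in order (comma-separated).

Occurrence 1 (position 1): no conditioning environment matches → elsewhere allophone [s].
Occurrence 2 (position 4): no conditioning environment matches → elsewhere allophone [s].
Occurrence 3 (position 8): between two vowels → [z].

[s], [s], [z]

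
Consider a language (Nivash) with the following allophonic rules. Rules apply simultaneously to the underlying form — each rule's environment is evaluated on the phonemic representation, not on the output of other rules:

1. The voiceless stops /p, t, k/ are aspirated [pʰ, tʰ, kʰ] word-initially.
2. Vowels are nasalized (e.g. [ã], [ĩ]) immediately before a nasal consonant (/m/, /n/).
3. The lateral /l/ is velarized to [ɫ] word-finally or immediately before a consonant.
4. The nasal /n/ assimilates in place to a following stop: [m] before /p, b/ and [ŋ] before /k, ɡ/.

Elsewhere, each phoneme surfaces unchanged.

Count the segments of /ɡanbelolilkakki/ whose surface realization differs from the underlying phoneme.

3

Segments that undergo a rule: /a/ → [ã] (rule 2); /n/ → [m] (rule 4); /l/ → [ɫ] (rule 3).
All other segments surface unchanged.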